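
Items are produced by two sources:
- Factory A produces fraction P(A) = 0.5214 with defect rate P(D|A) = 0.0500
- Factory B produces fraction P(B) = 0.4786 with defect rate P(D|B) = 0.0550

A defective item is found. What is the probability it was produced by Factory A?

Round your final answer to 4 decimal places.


Let A = from Factory A, D = defective

Given:
- P(A) = 0.5214, P(B) = 0.4786
- P(D|A) = 0.0500, P(D|B) = 0.0550

Step 1: Find P(D)
P(D) = P(D|A)P(A) + P(D|B)P(B)
     = 0.0500 × 0.5214 + 0.0550 × 0.4786
     = 0.02607000 + 0.02632300
     = 0.05239300

Step 2: Apply Bayes' theorem
P(A|D) = P(D|A)P(A) / P(D)
       = 0.02607000 / 0.05239300
       = 0.4976


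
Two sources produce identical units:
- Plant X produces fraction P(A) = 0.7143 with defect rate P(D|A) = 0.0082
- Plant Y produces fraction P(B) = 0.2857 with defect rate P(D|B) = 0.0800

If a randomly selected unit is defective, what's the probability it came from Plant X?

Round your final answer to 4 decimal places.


Let A = from Plant X, D = defective

Given:
- P(A) = 0.7143, P(B) = 0.2857
- P(D|A) = 0.0082, P(D|B) = 0.0800

Step 1: Find P(D)
P(D) = P(D|A)P(A) + P(D|B)P(B)
     = 0.0082 × 0.7143 + 0.0800 × 0.2857
     = 0.00585726 + 0.02285600
     = 0.02871326

Step 2: Apply Bayes' theorem
P(A|D) = P(D|A)P(A) / P(D)
       = 0.00585726 / 0.02871326
       = 0.2040


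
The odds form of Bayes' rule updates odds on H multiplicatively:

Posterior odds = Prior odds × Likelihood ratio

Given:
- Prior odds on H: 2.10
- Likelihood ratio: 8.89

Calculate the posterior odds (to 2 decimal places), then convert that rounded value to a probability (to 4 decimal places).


Step 1: Calculate posterior odds
Posterior odds = Prior odds × LR
               = 2.10 × 8.89
               = 18.67

Step 2: Convert to probability
P(H|E) = Posterior odds / (1 + Posterior odds)
       = 18.67 / (1 + 18.67)
       = 18.67 / 19.67
       = 0.9492

The evidence increased P(H) from 0.6774 to 0.9492.


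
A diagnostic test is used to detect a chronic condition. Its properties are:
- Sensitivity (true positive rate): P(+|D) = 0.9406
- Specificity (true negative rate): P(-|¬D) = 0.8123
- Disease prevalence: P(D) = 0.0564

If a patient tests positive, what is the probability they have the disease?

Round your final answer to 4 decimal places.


Let D = has disease, + = positive test

Given:
- P(D) = 0.0564 (prevalence)
- P(+|D) = 0.9406 (sensitivity)
- P(-|¬D) = 0.8123 (specificity)
- P(+|¬D) = 0.1877 (false positive rate = 1 - specificity)

Step 1: Find P(+)
P(+) = P(+|D)P(D) + P(+|¬D)P(¬D)
     = 0.9406 × 0.0564 + 0.1877 × 0.9436
     = 0.05304984 + 0.17711372
     = 0.23016356

Step 2: Apply Bayes' theorem for P(D|+)
P(D|+) = P(+|D)P(D) / P(+)
       = 0.05304984 / 0.23016356
       = 0.2305


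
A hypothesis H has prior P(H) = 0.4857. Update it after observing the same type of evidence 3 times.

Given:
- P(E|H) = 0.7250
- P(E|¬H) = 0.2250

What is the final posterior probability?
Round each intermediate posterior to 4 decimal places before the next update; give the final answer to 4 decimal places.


Sequential Bayesian updating:

Initial prior: P(H) = 0.4857

Update 1:
  P(E) = 0.7250 × 0.4857 + 0.2250 × 0.5143 = 0.35213250 + 0.11571750 = 0.46785000
  P(H|E) = 0.35213250 / 0.46785000 = 0.7527

Update 2:
  P(E) = 0.7250 × 0.7527 + 0.2250 × 0.2473 = 0.54570750 + 0.05564250 = 0.60135000
  P(H|E) = 0.54570750 / 0.60135000 = 0.9075

Update 3:
  P(E) = 0.7250 × 0.9075 + 0.2250 × 0.0925 = 0.65793750 + 0.02081250 = 0.67875000
  P(H|E) = 0.65793750 / 0.67875000 = 0.9693

Final posterior: 0.9693


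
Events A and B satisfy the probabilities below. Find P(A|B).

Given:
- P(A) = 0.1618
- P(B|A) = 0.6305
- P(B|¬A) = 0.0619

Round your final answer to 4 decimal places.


Bayes' theorem: P(A|B) = P(B|A) × P(A) / P(B)

Step 1: Calculate P(B) using law of total probability
P(B) = P(B|A)P(A) + P(B|¬A)P(¬A)
     = 0.6305 × 0.1618 + 0.0619 × 0.8382
     = 0.10201490 + 0.05188458
     = 0.15389948

Step 2: Apply Bayes' theorem
P(A|B) = P(B|A) × P(A) / P(B)
       = 0.10201490 / 0.15389948
       = 0.6629


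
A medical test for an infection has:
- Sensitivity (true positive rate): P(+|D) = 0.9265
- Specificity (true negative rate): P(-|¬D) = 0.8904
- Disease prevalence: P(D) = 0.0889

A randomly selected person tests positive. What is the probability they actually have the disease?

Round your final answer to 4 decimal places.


Let D = has disease, + = positive test

Given:
- P(D) = 0.0889 (prevalence)
- P(+|D) = 0.9265 (sensitivity)
- P(-|¬D) = 0.8904 (specificity)
- P(+|¬D) = 0.1096 (false positive rate = 1 - specificity)

Step 1: Find P(+)
P(+) = P(+|D)P(D) + P(+|¬D)P(¬D)
     = 0.9265 × 0.0889 + 0.1096 × 0.9111
     = 0.08236585 + 0.09985656
     = 0.18222241

Step 2: Apply Bayes' theorem for P(D|+)
P(D|+) = P(+|D)P(D) / P(+)
       = 0.08236585 / 0.18222241
       = 0.4520


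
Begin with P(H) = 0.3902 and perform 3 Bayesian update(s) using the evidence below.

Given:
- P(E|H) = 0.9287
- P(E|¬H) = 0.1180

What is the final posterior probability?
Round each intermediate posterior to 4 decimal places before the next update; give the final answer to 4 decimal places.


Sequential Bayesian updating:

Initial prior: P(H) = 0.3902

Update 1:
  P(E) = 0.9287 × 0.3902 + 0.1180 × 0.6098 = 0.36237874 + 0.07195640 = 0.43433514
  P(H|E) = 0.36237874 / 0.43433514 = 0.8343

Update 2:
  P(E) = 0.9287 × 0.8343 + 0.1180 × 0.1657 = 0.77481441 + 0.01955260 = 0.79436701
  P(H|E) = 0.77481441 / 0.79436701 = 0.9754

Update 3:
  P(E) = 0.9287 × 0.9754 + 0.1180 × 0.0246 = 0.90585398 + 0.00290280 = 0.90875678
  P(H|E) = 0.90585398 / 0.90875678 = 0.9968

Final posterior: 0.9968


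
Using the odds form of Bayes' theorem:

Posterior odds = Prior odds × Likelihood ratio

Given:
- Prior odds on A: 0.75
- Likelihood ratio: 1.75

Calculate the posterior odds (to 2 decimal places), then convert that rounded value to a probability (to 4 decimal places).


Step 1: Calculate posterior odds
Posterior odds = Prior odds × LR
               = 0.75 × 1.75
               = 1.31

Step 2: Convert to probability
P(A|E) = Posterior odds / (1 + Posterior odds)
       = 1.31 / (1 + 1.31)
       = 1.31 / 2.31
       = 0.5671

The evidence increased P(A) from 0.4286 to 0.5671.


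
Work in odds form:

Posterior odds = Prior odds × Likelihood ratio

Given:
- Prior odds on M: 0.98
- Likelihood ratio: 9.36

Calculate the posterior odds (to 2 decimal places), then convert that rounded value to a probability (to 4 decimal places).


Step 1: Calculate posterior odds
Posterior odds = Prior odds × LR
               = 0.98 × 9.36
               = 9.17

Step 2: Convert to probability
P(M|E) = Posterior odds / (1 + Posterior odds)
       = 9.17 / (1 + 9.17)
       = 9.17 / 10.17
       = 0.9017

The evidence increased P(M) from 0.4949 to 0.9017.


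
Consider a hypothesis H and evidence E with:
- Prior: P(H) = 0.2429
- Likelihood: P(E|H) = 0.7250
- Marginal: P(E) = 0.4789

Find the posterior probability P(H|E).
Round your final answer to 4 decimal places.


Using Bayes' theorem:

P(H|E) = P(E|H) × P(H) / P(E)
       = 0.7250 × 0.2429 / 0.4789
       = 0.17610250 / 0.4789
       = 0.3677

The evidence strengthens our belief in H.
Prior: 0.2429 → Posterior: 0.3677


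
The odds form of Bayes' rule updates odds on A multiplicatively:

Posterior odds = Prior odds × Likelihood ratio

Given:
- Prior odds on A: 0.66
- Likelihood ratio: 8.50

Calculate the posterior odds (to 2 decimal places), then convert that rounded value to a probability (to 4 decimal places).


Step 1: Calculate posterior odds
Posterior odds = Prior odds × LR
               = 0.66 × 8.50
               = 5.61

Step 2: Convert to probability
P(A|E) = Posterior odds / (1 + Posterior odds)
       = 5.61 / (1 + 5.61)
       = 5.61 / 6.61
       = 0.8487

The evidence increased P(A) from 0.3976 to 0.8487.


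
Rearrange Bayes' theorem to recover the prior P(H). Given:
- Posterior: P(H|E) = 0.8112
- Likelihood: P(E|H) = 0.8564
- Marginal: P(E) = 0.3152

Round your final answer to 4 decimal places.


From Bayes' theorem: P(H|E) = P(E|H) × P(H) / P(E)

Rearranging for P(H):
P(H) = P(H|E) × P(E) / P(E|H)
     = 0.8112 × 0.3152 / 0.8564
     = 0.25569024 / 0.8564
     = 0.2986


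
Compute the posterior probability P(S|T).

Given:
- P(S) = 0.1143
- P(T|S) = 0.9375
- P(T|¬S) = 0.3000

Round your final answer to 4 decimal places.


Bayes' theorem: P(S|T) = P(T|S) × P(S) / P(T)

Step 1: Calculate P(T) using law of total probability
P(T) = P(T|S)P(S) + P(T|¬S)P(¬S)
     = 0.9375 × 0.1143 + 0.3000 × 0.8857
     = 0.10715625 + 0.26571000
     = 0.37286625

Step 2: Apply Bayes' theorem
P(S|T) = P(T|S) × P(S) / P(T)
       = 0.10715625 / 0.37286625
       = 0.2874


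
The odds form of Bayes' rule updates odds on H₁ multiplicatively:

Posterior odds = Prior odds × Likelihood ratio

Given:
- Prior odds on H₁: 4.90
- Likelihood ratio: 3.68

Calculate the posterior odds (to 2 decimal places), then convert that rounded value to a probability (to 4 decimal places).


Step 1: Calculate posterior odds
Posterior odds = Prior odds × LR
               = 4.90 × 3.68
               = 18.03

Step 2: Convert to probability
P(H₁|E) = Posterior odds / (1 + Posterior odds)
       = 18.03 / (1 + 18.03)
       = 18.03 / 19.03
       = 0.9475

The evidence increased P(H₁) from 0.8305 to 0.9475.


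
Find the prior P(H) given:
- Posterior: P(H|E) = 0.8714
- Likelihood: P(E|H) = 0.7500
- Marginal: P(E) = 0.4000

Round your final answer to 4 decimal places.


From Bayes' theorem: P(H|E) = P(E|H) × P(H) / P(E)

Rearranging for P(H):
P(H) = P(H|E) × P(E) / P(E|H)
     = 0.8714 × 0.4000 / 0.7500
     = 0.34856000 / 0.7500
     = 0.4647


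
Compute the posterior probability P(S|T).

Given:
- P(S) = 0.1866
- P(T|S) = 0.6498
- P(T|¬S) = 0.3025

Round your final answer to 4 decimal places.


Bayes' theorem: P(S|T) = P(T|S) × P(S) / P(T)

Step 1: Calculate P(T) using law of total probability
P(T) = P(T|S)P(S) + P(T|¬S)P(¬S)
     = 0.6498 × 0.1866 + 0.3025 × 0.8134
     = 0.12125268 + 0.24605350
     = 0.36730618

Step 2: Apply Bayes' theorem
P(S|T) = P(T|S) × P(S) / P(T)
       = 0.12125268 / 0.36730618
       = 0.3301


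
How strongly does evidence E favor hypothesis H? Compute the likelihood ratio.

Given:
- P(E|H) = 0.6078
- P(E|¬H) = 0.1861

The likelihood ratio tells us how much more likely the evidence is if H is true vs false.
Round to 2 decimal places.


Likelihood Ratio (LR) = P(E|H) / P(E|¬H)

LR = 0.6078 / 0.1861
   = 3.27

The evidence is 3.27 times more likely if H is true than if H is false.
Since LR > 1, the evidence supports H over ¬H.


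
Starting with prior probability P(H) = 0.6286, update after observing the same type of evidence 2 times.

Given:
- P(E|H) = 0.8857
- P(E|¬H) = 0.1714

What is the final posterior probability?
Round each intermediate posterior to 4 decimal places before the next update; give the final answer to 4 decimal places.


Sequential Bayesian updating:

Initial prior: P(H) = 0.6286

Update 1:
  P(E) = 0.8857 × 0.6286 + 0.1714 × 0.3714 = 0.55675102 + 0.06365796 = 0.62040898
  P(H|E) = 0.55675102 / 0.62040898 = 0.8974

Update 2:
  P(E) = 0.8857 × 0.8974 + 0.1714 × 0.1026 = 0.79482718 + 0.01758564 = 0.81241282
  P(H|E) = 0.79482718 / 0.81241282 = 0.9784

Final posterior: 0.9784


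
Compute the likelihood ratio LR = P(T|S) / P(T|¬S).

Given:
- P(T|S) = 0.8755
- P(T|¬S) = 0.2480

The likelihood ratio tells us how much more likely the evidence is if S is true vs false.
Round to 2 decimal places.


Likelihood Ratio (LR) = P(T|S) / P(T|¬S)

LR = 0.8755 / 0.2480
   = 3.53

The evidence is 3.53 times more likely if S is true than if S is false.
LR > 1, so observing T raises the odds in favor of S.


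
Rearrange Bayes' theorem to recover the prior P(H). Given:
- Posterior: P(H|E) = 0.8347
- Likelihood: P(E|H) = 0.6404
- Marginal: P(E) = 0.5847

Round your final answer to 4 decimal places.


From Bayes' theorem: P(H|E) = P(E|H) × P(H) / P(E)

Rearranging for P(H):
P(H) = P(H|E) × P(E) / P(E|H)
     = 0.8347 × 0.5847 / 0.6404
     = 0.48804909 / 0.6404
     = 0.7621


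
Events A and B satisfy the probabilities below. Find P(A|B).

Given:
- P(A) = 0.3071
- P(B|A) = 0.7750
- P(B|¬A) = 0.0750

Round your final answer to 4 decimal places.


Bayes' theorem: P(A|B) = P(B|A) × P(A) / P(B)

Step 1: Calculate P(B) using law of total probability
P(B) = P(B|A)P(A) + P(B|¬A)P(¬A)
     = 0.7750 × 0.3071 + 0.0750 × 0.6929
     = 0.23800250 + 0.05196750
     = 0.28997000

Step 2: Apply Bayes' theorem
P(A|B) = P(B|A) × P(A) / P(B)
       = 0.23800250 / 0.28997000
       = 0.8208


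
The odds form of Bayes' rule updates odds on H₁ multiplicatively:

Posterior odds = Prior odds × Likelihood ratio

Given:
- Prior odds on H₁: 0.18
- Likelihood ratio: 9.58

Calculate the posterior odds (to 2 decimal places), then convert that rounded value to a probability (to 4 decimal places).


Step 1: Calculate posterior odds
Posterior odds = Prior odds × LR
               = 0.18 × 9.58
               = 1.72

Step 2: Convert to probability
P(H₁|E) = Posterior odds / (1 + Posterior odds)
       = 1.72 / (1 + 1.72)
       = 1.72 / 2.72
       = 0.6324

The evidence increased P(H₁) from 0.1525 to 0.6324.


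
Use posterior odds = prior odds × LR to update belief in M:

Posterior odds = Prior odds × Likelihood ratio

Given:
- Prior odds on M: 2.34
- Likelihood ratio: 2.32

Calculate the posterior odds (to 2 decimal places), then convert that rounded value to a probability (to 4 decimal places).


Step 1: Calculate posterior odds
Posterior odds = Prior odds × LR
               = 2.34 × 2.32
               = 5.43

Step 2: Convert to probability
P(M|E) = Posterior odds / (1 + Posterior odds)
       = 5.43 / (1 + 5.43)
       = 5.43 / 6.43
       = 0.8445

The evidence increased P(M) from 0.7006 to 0.8445.


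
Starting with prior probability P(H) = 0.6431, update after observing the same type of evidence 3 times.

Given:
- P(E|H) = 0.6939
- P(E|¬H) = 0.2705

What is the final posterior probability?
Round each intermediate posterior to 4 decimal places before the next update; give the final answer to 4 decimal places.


Sequential Bayesian updating:

Initial prior: P(H) = 0.6431

Update 1:
  P(E) = 0.6939 × 0.6431 + 0.2705 × 0.3569 = 0.44624709 + 0.09654145 = 0.54278854
  P(H|E) = 0.44624709 / 0.54278854 = 0.8221

Update 2:
  P(E) = 0.6939 × 0.8221 + 0.2705 × 0.1779 = 0.57045519 + 0.04812195 = 0.61857714
  P(H|E) = 0.57045519 / 0.61857714 = 0.9222

Update 3:
  P(E) = 0.6939 × 0.9222 + 0.2705 × 0.0778 = 0.63991458 + 0.02104490 = 0.66095948
  P(H|E) = 0.63991458 / 0.66095948 = 0.9682

Final posterior: 0.9682


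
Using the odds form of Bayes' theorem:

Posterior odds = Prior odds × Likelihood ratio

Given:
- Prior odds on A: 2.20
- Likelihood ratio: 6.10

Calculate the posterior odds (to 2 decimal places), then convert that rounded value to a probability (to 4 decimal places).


Step 1: Calculate posterior odds
Posterior odds = Prior odds × LR
               = 2.20 × 6.10
               = 13.42

Step 2: Convert to probability
P(A|E) = Posterior odds / (1 + Posterior odds)
       = 13.42 / (1 + 13.42)
       = 13.42 / 14.42
       = 0.9307

The evidence increased P(A) from 0.6875 to 0.9307.


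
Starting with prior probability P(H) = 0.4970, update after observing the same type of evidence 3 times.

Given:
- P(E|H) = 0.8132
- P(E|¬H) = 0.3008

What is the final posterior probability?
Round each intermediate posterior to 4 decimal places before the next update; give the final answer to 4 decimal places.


Sequential Bayesian updating:

Initial prior: P(H) = 0.4970

Update 1:
  P(E) = 0.8132 × 0.4970 + 0.3008 × 0.5030 = 0.40416040 + 0.15130240 = 0.55546280
  P(H|E) = 0.40416040 / 0.55546280 = 0.7276

Update 2:
  P(E) = 0.8132 × 0.7276 + 0.3008 × 0.2724 = 0.59168432 + 0.08193792 = 0.67362224
  P(H|E) = 0.59168432 / 0.67362224 = 0.8784

Update 3:
  P(E) = 0.8132 × 0.8784 + 0.3008 × 0.1216 = 0.71431488 + 0.03657728 = 0.75089216
  P(H|E) = 0.71431488 / 0.75089216 = 0.9513

Final posterior: 0.9513


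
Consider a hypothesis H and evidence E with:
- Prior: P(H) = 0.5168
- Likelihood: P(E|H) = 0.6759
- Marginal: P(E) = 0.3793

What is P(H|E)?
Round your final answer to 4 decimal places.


Using Bayes' theorem:

P(H|E) = P(E|H) × P(H) / P(E)
       = 0.6759 × 0.5168 / 0.3793
       = 0.34930512 / 0.3793
       = 0.9209

The evidence strengthens our belief in H.
Prior: 0.5168 → Posterior: 0.9209


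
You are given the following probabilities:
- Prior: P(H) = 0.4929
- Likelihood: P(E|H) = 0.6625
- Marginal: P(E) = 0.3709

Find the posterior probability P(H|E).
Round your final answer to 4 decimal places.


Using Bayes' theorem:

P(H|E) = P(E|H) × P(H) / P(E)
       = 0.6625 × 0.4929 / 0.3709
       = 0.32654625 / 0.3709
       = 0.8804

The evidence strengthens our belief in H.
Prior: 0.4929 → Posterior: 0.8804


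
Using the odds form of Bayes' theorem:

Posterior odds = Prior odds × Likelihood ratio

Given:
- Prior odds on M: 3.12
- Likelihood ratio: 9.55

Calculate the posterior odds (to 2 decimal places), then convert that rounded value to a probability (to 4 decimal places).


Step 1: Calculate posterior odds
Posterior odds = Prior odds × LR
               = 3.12 × 9.55
               = 29.80

Step 2: Convert to probability
P(M|E) = Posterior odds / (1 + Posterior odds)
       = 29.80 / (1 + 29.80)
       = 29.80 / 30.80
       = 0.9675

The evidence increased P(M) from 0.7573 to 0.9675.


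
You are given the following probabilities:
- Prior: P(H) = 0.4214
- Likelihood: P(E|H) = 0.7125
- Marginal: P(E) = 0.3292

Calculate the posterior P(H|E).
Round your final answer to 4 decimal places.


Using Bayes' theorem:

P(H|E) = P(E|H) × P(H) / P(E)
       = 0.7125 × 0.4214 / 0.3292
       = 0.30024750 / 0.3292
       = 0.9121

The evidence strengthens our belief in H.
Prior: 0.4214 → Posterior: 0.9121


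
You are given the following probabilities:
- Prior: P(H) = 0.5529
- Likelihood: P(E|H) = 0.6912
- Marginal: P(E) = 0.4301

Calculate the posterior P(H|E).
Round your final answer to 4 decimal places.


Using Bayes' theorem:

P(H|E) = P(E|H) × P(H) / P(E)
       = 0.6912 × 0.5529 / 0.4301
       = 0.38216448 / 0.4301
       = 0.8885

The evidence strengthens our belief in H.
Prior: 0.5529 → Posterior: 0.8885


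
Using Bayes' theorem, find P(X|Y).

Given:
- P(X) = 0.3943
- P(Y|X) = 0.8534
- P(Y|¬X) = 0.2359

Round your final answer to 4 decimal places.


Bayes' theorem: P(X|Y) = P(Y|X) × P(X) / P(Y)

Step 1: Calculate P(Y) using law of total probability
P(Y) = P(Y|X)P(X) + P(Y|¬X)P(¬X)
     = 0.8534 × 0.3943 + 0.2359 × 0.6057
     = 0.33649562 + 0.14288463
     = 0.47938025

Step 2: Apply Bayes' theorem
P(X|Y) = P(Y|X) × P(X) / P(Y)
       = 0.33649562 / 0.47938025
       = 0.7019


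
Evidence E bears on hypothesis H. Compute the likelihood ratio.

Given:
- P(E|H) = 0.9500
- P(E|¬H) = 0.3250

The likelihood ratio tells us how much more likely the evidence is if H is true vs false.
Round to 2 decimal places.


Likelihood Ratio (LR) = P(E|H) / P(E|¬H)

LR = 0.9500 / 0.3250
   = 2.92

The evidence is 2.92 times more likely if H is true than if H is false.
LR > 1, so observing E raises the odds in favor of H.


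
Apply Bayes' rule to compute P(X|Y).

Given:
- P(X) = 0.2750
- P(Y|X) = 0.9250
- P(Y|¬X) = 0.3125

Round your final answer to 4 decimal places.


Bayes' theorem: P(X|Y) = P(Y|X) × P(X) / P(Y)

Step 1: Calculate P(Y) using law of total probability
P(Y) = P(Y|X)P(X) + P(Y|¬X)P(¬X)
     = 0.9250 × 0.2750 + 0.3125 × 0.7250
     = 0.25437500 + 0.22656250
     = 0.48093750

Step 2: Apply Bayes' theorem
P(X|Y) = P(Y|X) × P(X) / P(Y)
       = 0.25437500 / 0.48093750
       = 0.5289


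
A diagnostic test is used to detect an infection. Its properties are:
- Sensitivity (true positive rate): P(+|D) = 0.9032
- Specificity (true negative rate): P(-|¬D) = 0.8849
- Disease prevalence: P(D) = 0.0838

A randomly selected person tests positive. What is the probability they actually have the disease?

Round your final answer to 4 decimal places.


Let D = has disease, + = positive test

Given:
- P(D) = 0.0838 (prevalence)
- P(+|D) = 0.9032 (sensitivity)
- P(-|¬D) = 0.8849 (specificity)
- P(+|¬D) = 0.1151 (false positive rate = 1 - specificity)

Step 1: Find P(+)
P(+) = P(+|D)P(D) + P(+|¬D)P(¬D)
     = 0.9032 × 0.0838 + 0.1151 × 0.9162
     = 0.07568816 + 0.10545462
     = 0.18114278

Step 2: Apply Bayes' theorem for P(D|+)
P(D|+) = P(+|D)P(D) / P(+)
       = 0.07568816 / 0.18114278
       = 0.4178


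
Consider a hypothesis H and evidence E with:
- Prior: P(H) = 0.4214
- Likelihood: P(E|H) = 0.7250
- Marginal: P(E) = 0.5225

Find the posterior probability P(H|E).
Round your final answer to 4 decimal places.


Using Bayes' theorem:

P(H|E) = P(E|H) × P(H) / P(E)
       = 0.7250 × 0.4214 / 0.5225
       = 0.30551500 / 0.5225
       = 0.5847

The evidence strengthens our belief in H.
Prior: 0.4214 → Posterior: 0.5847


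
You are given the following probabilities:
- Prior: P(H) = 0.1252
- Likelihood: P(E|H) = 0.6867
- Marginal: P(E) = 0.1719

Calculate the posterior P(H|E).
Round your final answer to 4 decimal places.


Using Bayes' theorem:

P(H|E) = P(E|H) × P(H) / P(E)
       = 0.6867 × 0.1252 / 0.1719
       = 0.08597484 / 0.1719
       = 0.5001

The evidence strengthens our belief in H.
Prior: 0.1252 → Posterior: 0.5001


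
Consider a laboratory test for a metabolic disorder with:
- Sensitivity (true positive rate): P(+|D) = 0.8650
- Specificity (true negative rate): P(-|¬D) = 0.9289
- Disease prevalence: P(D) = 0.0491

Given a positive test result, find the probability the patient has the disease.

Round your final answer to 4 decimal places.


Let D = has disease, + = positive test

Given:
- P(D) = 0.0491 (prevalence)
- P(+|D) = 0.8650 (sensitivity)
- P(-|¬D) = 0.9289 (specificity)
- P(+|¬D) = 0.0711 (false positive rate = 1 - specificity)

Step 1: Find P(+)
P(+) = P(+|D)P(D) + P(+|¬D)P(¬D)
     = 0.8650 × 0.0491 + 0.0711 × 0.9509
     = 0.04247150 + 0.06760899
     = 0.11008049

Step 2: Apply Bayes' theorem for P(D|+)
P(D|+) = P(+|D)P(D) / P(+)
       = 0.04247150 / 0.11008049
       = 0.3858


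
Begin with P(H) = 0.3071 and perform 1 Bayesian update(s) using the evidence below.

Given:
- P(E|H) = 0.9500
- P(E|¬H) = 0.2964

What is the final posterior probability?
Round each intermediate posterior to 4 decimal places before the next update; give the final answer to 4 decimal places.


Sequential Bayesian updating:

Initial prior: P(H) = 0.3071

Update 1:
  P(E) = 0.9500 × 0.3071 + 0.2964 × 0.6929 = 0.29174500 + 0.20537556 = 0.49712056
  P(H|E) = 0.29174500 / 0.49712056 = 0.5869

Final posterior: 0.5869


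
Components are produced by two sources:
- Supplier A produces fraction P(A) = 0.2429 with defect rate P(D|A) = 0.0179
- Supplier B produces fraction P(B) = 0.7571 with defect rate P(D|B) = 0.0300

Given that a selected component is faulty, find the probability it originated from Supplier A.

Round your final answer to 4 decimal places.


Let A = from Supplier A, D = faulty

Given:
- P(A) = 0.2429, P(B) = 0.7571
- P(D|A) = 0.0179, P(D|B) = 0.0300

Step 1: Find P(D)
P(D) = P(D|A)P(A) + P(D|B)P(B)
     = 0.0179 × 0.2429 + 0.0300 × 0.7571
     = 0.00434791 + 0.02271300
     = 0.02706091

Step 2: Apply Bayes' theorem
P(A|D) = P(D|A)P(A) / P(D)
       = 0.00434791 / 0.02706091
       = 0.1607


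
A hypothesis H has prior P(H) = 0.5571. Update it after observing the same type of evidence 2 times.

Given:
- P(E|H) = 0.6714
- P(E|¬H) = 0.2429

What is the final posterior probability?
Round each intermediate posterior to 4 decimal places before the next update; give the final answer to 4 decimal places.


Sequential Bayesian updating:

Initial prior: P(H) = 0.5571

Update 1:
  P(E) = 0.6714 × 0.5571 + 0.2429 × 0.4429 = 0.37403694 + 0.10758041 = 0.48161735
  P(H|E) = 0.37403694 / 0.48161735 = 0.7766

Update 2:
  P(E) = 0.6714 × 0.7766 + 0.2429 × 0.2234 = 0.52140924 + 0.05426386 = 0.57567310
  P(H|E) = 0.52140924 / 0.57567310 = 0.9057

Final posterior: 0.9057


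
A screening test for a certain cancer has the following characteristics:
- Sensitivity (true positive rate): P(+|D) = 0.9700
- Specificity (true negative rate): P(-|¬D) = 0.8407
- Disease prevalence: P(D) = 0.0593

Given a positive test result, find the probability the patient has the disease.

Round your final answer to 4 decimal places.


Let D = has disease, + = positive test

Given:
- P(D) = 0.0593 (prevalence)
- P(+|D) = 0.9700 (sensitivity)
- P(-|¬D) = 0.8407 (specificity)
- P(+|¬D) = 0.1593 (false positive rate = 1 - specificity)

Step 1: Find P(+)
P(+) = P(+|D)P(D) + P(+|¬D)P(¬D)
     = 0.9700 × 0.0593 + 0.1593 × 0.9407
     = 0.05752100 + 0.14985351
     = 0.20737451

Step 2: Apply Bayes' theorem for P(D|+)
P(D|+) = P(+|D)P(D) / P(+)
       = 0.05752100 / 0.20737451
       = 0.2774


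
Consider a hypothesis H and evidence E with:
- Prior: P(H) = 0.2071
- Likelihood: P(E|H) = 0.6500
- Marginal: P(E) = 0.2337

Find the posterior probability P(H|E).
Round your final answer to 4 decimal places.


Using Bayes' theorem:

P(H|E) = P(E|H) × P(H) / P(E)
       = 0.6500 × 0.2071 / 0.2337
       = 0.13461500 / 0.2337
       = 0.5760

The evidence strengthens our belief in H.
Prior: 0.2071 → Posterior: 0.5760


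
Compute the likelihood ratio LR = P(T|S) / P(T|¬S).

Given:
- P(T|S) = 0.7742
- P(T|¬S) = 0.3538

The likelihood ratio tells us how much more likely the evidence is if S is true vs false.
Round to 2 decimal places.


Likelihood Ratio (LR) = P(T|S) / P(T|¬S)

LR = 0.7742 / 0.3538
   = 2.19

The evidence is 2.19 times more likely if S is true than if S is false.
LR > 1, so observing T raises the odds in favor of S.


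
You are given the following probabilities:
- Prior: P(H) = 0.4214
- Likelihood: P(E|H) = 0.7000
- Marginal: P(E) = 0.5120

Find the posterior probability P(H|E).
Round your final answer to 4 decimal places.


Using Bayes' theorem:

P(H|E) = P(E|H) × P(H) / P(E)
       = 0.7000 × 0.4214 / 0.5120
       = 0.29498000 / 0.5120
       = 0.5761

The evidence strengthens our belief in H.
Prior: 0.4214 → Posterior: 0.5761


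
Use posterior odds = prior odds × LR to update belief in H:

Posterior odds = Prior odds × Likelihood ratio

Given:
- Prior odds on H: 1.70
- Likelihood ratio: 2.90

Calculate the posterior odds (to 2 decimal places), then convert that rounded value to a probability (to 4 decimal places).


Step 1: Calculate posterior odds
Posterior odds = Prior odds × LR
               = 1.70 × 2.90
               = 4.93

Step 2: Convert to probability
P(H|E) = Posterior odds / (1 + Posterior odds)
       = 4.93 / (1 + 4.93)
       = 4.93 / 5.93
       = 0.8314

The evidence increased P(H) from 0.6296 to 0.8314.


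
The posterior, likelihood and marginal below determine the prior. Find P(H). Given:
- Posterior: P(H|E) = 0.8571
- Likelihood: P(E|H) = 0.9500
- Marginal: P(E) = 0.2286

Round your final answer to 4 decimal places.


From Bayes' theorem: P(H|E) = P(E|H) × P(H) / P(E)

Rearranging for P(H):
P(H) = P(H|E) × P(E) / P(E|H)
     = 0.8571 × 0.2286 / 0.9500
     = 0.19593306 / 0.9500
     = 0.2062


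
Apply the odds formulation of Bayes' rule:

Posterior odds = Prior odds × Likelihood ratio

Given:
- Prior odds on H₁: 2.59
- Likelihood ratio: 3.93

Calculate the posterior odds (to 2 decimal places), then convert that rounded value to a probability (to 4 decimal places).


Step 1: Calculate posterior odds
Posterior odds = Prior odds × LR
               = 2.59 × 3.93
               = 10.18

Step 2: Convert to probability
P(H₁|E) = Posterior odds / (1 + Posterior odds)
       = 10.18 / (1 + 10.18)
       = 10.18 / 11.18
       = 0.9106

The evidence increased P(H₁) from 0.7214 to 0.9106.


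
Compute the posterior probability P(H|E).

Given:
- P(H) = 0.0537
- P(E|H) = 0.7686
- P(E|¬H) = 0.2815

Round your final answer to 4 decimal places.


Bayes' theorem: P(H|E) = P(E|H) × P(H) / P(E)

Step 1: Calculate P(E) using law of total probability
P(E) = P(E|H)P(H) + P(E|¬H)P(¬H)
     = 0.7686 × 0.0537 + 0.2815 × 0.9463
     = 0.04127382 + 0.26638345
     = 0.30765727

Step 2: Apply Bayes' theorem
P(H|E) = P(E|H) × P(H) / P(E)
       = 0.04127382 / 0.30765727
       = 0.1342


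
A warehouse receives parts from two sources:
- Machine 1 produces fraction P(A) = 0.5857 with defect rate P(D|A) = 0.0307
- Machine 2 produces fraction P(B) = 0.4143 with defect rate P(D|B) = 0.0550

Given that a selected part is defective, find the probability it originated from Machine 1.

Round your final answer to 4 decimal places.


Let A = from Machine 1, D = defective

Given:
- P(A) = 0.5857, P(B) = 0.4143
- P(D|A) = 0.0307, P(D|B) = 0.0550

Step 1: Find P(D)
P(D) = P(D|A)P(A) + P(D|B)P(B)
     = 0.0307 × 0.5857 + 0.0550 × 0.4143
     = 0.01798099 + 0.02278650
     = 0.04076749

Step 2: Apply Bayes' theorem
P(A|D) = P(D|A)P(A) / P(D)
       = 0.01798099 / 0.04076749
       = 0.4411


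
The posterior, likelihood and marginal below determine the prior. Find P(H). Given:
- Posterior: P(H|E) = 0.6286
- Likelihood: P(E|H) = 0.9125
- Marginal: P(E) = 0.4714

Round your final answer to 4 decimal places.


From Bayes' theorem: P(H|E) = P(E|H) × P(H) / P(E)

Rearranging for P(H):
P(H) = P(H|E) × P(E) / P(E|H)
     = 0.6286 × 0.4714 / 0.9125
     = 0.29632204 / 0.9125
     = 0.3247


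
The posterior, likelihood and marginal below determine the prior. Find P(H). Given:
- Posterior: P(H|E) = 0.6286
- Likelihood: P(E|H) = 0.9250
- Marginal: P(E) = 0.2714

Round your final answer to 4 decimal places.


From Bayes' theorem: P(H|E) = P(E|H) × P(H) / P(E)

Rearranging for P(H):
P(H) = P(H|E) × P(E) / P(E|H)
     = 0.6286 × 0.2714 / 0.9250
     = 0.17060204 / 0.9250
     = 0.1844


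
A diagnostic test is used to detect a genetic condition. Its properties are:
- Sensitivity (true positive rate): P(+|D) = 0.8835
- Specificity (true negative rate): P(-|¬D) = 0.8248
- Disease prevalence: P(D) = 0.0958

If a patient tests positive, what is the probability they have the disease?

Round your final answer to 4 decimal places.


Let D = has disease, + = positive test

Given:
- P(D) = 0.0958 (prevalence)
- P(+|D) = 0.8835 (sensitivity)
- P(-|¬D) = 0.8248 (specificity)
- P(+|¬D) = 0.1752 (false positive rate = 1 - specificity)

Step 1: Find P(+)
P(+) = P(+|D)P(D) + P(+|¬D)P(¬D)
     = 0.8835 × 0.0958 + 0.1752 × 0.9042
     = 0.08463930 + 0.15841584
     = 0.24305514

Step 2: Apply Bayes' theorem for P(D|+)
P(D|+) = P(+|D)P(D) / P(+)
       = 0.08463930 / 0.24305514
       = 0.3482


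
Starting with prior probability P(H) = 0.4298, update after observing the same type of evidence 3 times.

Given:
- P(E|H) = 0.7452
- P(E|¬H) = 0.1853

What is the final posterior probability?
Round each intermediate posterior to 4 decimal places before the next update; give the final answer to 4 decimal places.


Sequential Bayesian updating:

Initial prior: P(H) = 0.4298

Update 1:
  P(E) = 0.7452 × 0.4298 + 0.1853 × 0.5702 = 0.32028696 + 0.10565806 = 0.42594502
  P(H|E) = 0.32028696 / 0.42594502 = 0.7519

Update 2:
  P(E) = 0.7452 × 0.7519 + 0.1853 × 0.2481 = 0.56031588 + 0.04597293 = 0.60628881
  P(H|E) = 0.56031588 / 0.60628881 = 0.9242

Update 3:
  P(E) = 0.7452 × 0.9242 + 0.1853 × 0.0758 = 0.68871384 + 0.01404574 = 0.70275958
  P(H|E) = 0.68871384 / 0.70275958 = 0.9800

Final posterior: 0.9800


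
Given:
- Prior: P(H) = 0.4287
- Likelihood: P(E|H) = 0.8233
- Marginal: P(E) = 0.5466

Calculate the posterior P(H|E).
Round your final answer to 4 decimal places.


Using Bayes' theorem:

P(H|E) = P(E|H) × P(H) / P(E)
       = 0.8233 × 0.4287 / 0.5466
       = 0.35294871 / 0.5466
       = 0.6457

The evidence strengthens our belief in H.
Prior: 0.4287 → Posterior: 0.6457


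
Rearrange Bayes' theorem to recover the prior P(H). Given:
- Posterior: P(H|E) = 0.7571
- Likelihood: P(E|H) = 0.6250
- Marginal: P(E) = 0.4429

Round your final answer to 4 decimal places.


From Bayes' theorem: P(H|E) = P(E|H) × P(H) / P(E)

Rearranging for P(H):
P(H) = P(H|E) × P(E) / P(E|H)
     = 0.7571 × 0.4429 / 0.6250
     = 0.33531959 / 0.6250
     = 0.5365


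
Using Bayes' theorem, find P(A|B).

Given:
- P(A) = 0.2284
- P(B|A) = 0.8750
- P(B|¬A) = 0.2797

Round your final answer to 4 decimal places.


Bayes' theorem: P(A|B) = P(B|A) × P(A) / P(B)

Step 1: Calculate P(B) using law of total probability
P(B) = P(B|A)P(A) + P(B|¬A)P(¬A)
     = 0.8750 × 0.2284 + 0.2797 × 0.7716
     = 0.19985000 + 0.21581652
     = 0.41566652

Step 2: Apply Bayes' theorem
P(A|B) = P(B|A) × P(A) / P(B)
       = 0.19985000 / 0.41566652
       = 0.4808


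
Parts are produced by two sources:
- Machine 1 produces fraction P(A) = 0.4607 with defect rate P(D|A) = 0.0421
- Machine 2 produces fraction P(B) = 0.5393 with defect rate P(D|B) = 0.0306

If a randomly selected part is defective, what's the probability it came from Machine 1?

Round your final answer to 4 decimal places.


Let A = from Machine 1, D = defective

Given:
- P(A) = 0.4607, P(B) = 0.5393
- P(D|A) = 0.0421, P(D|B) = 0.0306

Step 1: Find P(D)
P(D) = P(D|A)P(A) + P(D|B)P(B)
     = 0.0421 × 0.4607 + 0.0306 × 0.5393
     = 0.01939547 + 0.01650258
     = 0.03589805

Step 2: Apply Bayes' theorem
P(A|D) = P(D|A)P(A) / P(D)
       = 0.01939547 / 0.03589805
       = 0.5403


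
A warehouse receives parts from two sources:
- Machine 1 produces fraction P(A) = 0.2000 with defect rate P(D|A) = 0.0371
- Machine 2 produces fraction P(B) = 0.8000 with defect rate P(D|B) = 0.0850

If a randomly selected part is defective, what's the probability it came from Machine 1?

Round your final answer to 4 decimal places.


Let A = from Machine 1, D = defective

Given:
- P(A) = 0.2000, P(B) = 0.8000
- P(D|A) = 0.0371, P(D|B) = 0.0850

Step 1: Find P(D)
P(D) = P(D|A)P(A) + P(D|B)P(B)
     = 0.0371 × 0.2000 + 0.0850 × 0.8000
     = 0.00742000 + 0.06800000
     = 0.07542000

Step 2: Apply Bayes' theorem
P(A|D) = P(D|A)P(A) / P(D)
       = 0.00742000 / 0.07542000
       = 0.0984


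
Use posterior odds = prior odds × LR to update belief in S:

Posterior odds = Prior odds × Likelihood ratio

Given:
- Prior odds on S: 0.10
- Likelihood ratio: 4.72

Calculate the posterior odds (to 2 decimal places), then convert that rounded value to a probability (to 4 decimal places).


Step 1: Calculate posterior odds
Posterior odds = Prior odds × LR
               = 0.10 × 4.72
               = 0.47

Step 2: Convert to probability
P(S|E) = Posterior odds / (1 + Posterior odds)
       = 0.47 / (1 + 0.47)
       = 0.47 / 1.47
       = 0.3197

The evidence increased P(S) from 0.0909 to 0.3197.


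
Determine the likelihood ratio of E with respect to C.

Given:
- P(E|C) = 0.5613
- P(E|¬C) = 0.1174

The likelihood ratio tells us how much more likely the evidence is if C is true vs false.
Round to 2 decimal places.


Likelihood Ratio (LR) = P(E|C) / P(E|¬C)

LR = 0.5613 / 0.1174
   = 4.78

The evidence is 4.78 times more likely if C is true than if C is false.
Since LR > 1, the evidence supports C over ¬C.


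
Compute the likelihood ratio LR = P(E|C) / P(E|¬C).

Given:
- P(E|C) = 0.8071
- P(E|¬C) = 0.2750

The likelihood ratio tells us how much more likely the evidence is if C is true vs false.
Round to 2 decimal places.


Likelihood Ratio (LR) = P(E|C) / P(E|¬C)

LR = 0.8071 / 0.2750
   = 2.93

The evidence is 2.93 times more likely if C is true than if C is false.
Because LR exceeds 1, E is evidence for C.


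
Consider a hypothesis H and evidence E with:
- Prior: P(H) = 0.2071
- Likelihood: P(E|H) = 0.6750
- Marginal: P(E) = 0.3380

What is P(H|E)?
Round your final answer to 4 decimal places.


Using Bayes' theorem:

P(H|E) = P(E|H) × P(H) / P(E)
       = 0.6750 × 0.2071 / 0.3380
       = 0.13979250 / 0.3380
       = 0.4136

The evidence strengthens our belief in H.
Prior: 0.2071 → Posterior: 0.4136


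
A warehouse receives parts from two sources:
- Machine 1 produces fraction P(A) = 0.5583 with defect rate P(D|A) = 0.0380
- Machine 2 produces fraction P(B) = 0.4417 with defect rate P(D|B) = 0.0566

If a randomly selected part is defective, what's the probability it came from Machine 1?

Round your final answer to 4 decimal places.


Let A = from Machine 1, D = defective

Given:
- P(A) = 0.5583, P(B) = 0.4417
- P(D|A) = 0.0380, P(D|B) = 0.0566

Step 1: Find P(D)
P(D) = P(D|A)P(A) + P(D|B)P(B)
     = 0.0380 × 0.5583 + 0.0566 × 0.4417
     = 0.02121540 + 0.02500022
     = 0.04621562

Step 2: Apply Bayes' theorem
P(A|D) = P(D|A)P(A) / P(D)
       = 0.02121540 / 0.04621562
       = 0.4591


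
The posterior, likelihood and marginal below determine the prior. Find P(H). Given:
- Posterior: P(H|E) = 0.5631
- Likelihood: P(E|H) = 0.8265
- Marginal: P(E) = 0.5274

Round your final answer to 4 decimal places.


From Bayes' theorem: P(H|E) = P(E|H) × P(H) / P(E)

Rearranging for P(H):
P(H) = P(H|E) × P(E) / P(E|H)
     = 0.5631 × 0.5274 / 0.8265
     = 0.29697894 / 0.8265
     = 0.3593


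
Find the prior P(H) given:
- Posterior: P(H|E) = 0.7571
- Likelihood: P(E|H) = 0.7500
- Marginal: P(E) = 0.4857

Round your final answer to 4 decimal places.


From Bayes' theorem: P(H|E) = P(E|H) × P(H) / P(E)

Rearranging for P(H):
P(H) = P(H|E) × P(E) / P(E|H)
     = 0.7571 × 0.4857 / 0.7500
     = 0.36772347 / 0.7500
     = 0.4903


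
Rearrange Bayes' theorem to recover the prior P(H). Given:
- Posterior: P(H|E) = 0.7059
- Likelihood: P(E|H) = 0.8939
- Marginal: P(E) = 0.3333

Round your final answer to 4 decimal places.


From Bayes' theorem: P(H|E) = P(E|H) × P(H) / P(E)

Rearranging for P(H):
P(H) = P(H|E) × P(E) / P(E|H)
     = 0.7059 × 0.3333 / 0.8939
     = 0.23527647 / 0.8939
     = 0.2632


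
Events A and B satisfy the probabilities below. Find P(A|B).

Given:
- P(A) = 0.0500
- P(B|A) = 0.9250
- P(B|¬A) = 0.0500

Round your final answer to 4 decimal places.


Bayes' theorem: P(A|B) = P(B|A) × P(A) / P(B)

Step 1: Calculate P(B) using law of total probability
P(B) = P(B|A)P(A) + P(B|¬A)P(¬A)
     = 0.9250 × 0.0500 + 0.0500 × 0.9500
     = 0.04625000 + 0.04750000
     = 0.09375000

Step 2: Apply Bayes' theorem
P(A|B) = P(B|A) × P(A) / P(B)
       = 0.04625000 / 0.09375000
       = 0.4933


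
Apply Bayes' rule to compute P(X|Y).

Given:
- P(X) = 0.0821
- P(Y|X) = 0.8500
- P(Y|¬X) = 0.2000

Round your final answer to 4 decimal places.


Bayes' theorem: P(X|Y) = P(Y|X) × P(X) / P(Y)

Step 1: Calculate P(Y) using law of total probability
P(Y) = P(Y|X)P(X) + P(Y|¬X)P(¬X)
     = 0.8500 × 0.0821 + 0.2000 × 0.9179
     = 0.06978500 + 0.18358000
     = 0.25336500

Step 2: Apply Bayes' theorem
P(X|Y) = P(Y|X) × P(X) / P(Y)
       = 0.06978500 / 0.25336500
       = 0.2754


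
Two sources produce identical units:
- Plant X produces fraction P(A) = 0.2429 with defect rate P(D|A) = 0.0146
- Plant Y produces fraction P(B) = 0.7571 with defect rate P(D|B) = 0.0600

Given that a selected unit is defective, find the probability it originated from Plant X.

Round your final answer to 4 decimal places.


Let A = from Plant X, D = defective

Given:
- P(A) = 0.2429, P(B) = 0.7571
- P(D|A) = 0.0146, P(D|B) = 0.0600

Step 1: Find P(D)
P(D) = P(D|A)P(A) + P(D|B)P(B)
     = 0.0146 × 0.2429 + 0.0600 × 0.7571
     = 0.00354634 + 0.04542600
     = 0.04897234

Step 2: Apply Bayes' theorem
P(A|D) = P(D|A)P(A) / P(D)
       = 0.00354634 / 0.04897234
       = 0.0724


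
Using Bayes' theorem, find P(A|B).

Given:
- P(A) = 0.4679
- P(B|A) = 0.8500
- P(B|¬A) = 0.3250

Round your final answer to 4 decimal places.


Bayes' theorem: P(A|B) = P(B|A) × P(A) / P(B)

Step 1: Calculate P(B) using law of total probability
P(B) = P(B|A)P(A) + P(B|¬A)P(¬A)
     = 0.8500 × 0.4679 + 0.3250 × 0.5321
     = 0.39771500 + 0.17293250
     = 0.57064750

Step 2: Apply Bayes' theorem
P(A|B) = P(B|A) × P(A) / P(B)
       = 0.39771500 / 0.57064750
       = 0.6970
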